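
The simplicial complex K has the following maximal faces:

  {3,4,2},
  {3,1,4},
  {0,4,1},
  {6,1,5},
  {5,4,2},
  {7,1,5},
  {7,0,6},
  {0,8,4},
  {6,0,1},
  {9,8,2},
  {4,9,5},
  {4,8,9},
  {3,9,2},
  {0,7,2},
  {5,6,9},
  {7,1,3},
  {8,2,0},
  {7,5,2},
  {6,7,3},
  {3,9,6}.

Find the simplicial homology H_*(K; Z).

H_0 = Z,  H_1 = Z ⊕ Z/2,  H_2 = 0.

Order the vertices as 0 < 1 < 2 < 3 < 4 < 5 < 6 < 7 < 8 < 9. Listing each simplex with vertices in this order, K has dimension 2 with simplices:

  0-simplices (10): [0], [1], [2], [3], [4], [5], [6], [7], [8], [9]
  1-simplices (30): (30 of them)
  2-simplices (20): (20 of them)

Hence C_0 ≅ Z^10, C_1 ≅ Z^30, C_2 ≅ Z^20.

∂_1: C_1 → C_0 is given by ∂[p,q] = [q] − [p].
The resulting 10×30 matrix has rank 9, and its Smith normal form has invariant factors (1,1,1,1,1,1,1,1,1).

The boundary map ∂_2: C_2 → C_1 maps a triangle to the signed sum of its edges. For instance
  ∂[2,3,9] = [3,9] − [2,9] + [2,3],
  ∂[0,6,7] = [6,7] − [0,7] + [0,6].
As a 30×20 matrix over Z this has rank 20, with invariant factors (1,1,1,1,1,1,1,1,1,1,1,1,1,1,1,1,1,1,1,2).

Now H_k = ker ∂_k / im ∂_{k+1}, so:

  H_0: rank C_0 − rank ∂_1 = 10 − 9 = 1, and the invariant factors of ∂_1 are all 1, so H_0 ≅ Z.
  H_1: rank ker ∂_1 − rank ∂_2 = (30 − 9) − 20 = 1, and ∂_2 has invariant factor 2 > 1, so H_1 ≅ Z ⊕ Z/2.
  H_2: rank ker ∂_2 − rank ∂_3 = (20 − 20) − 0 = 0, and there is no ∂_3, so H_2 ≅ 0.

As a check, the Euler characteristic is 10 − 30 + 20 = 0, which agrees with 1 − 1 + 0 = 0.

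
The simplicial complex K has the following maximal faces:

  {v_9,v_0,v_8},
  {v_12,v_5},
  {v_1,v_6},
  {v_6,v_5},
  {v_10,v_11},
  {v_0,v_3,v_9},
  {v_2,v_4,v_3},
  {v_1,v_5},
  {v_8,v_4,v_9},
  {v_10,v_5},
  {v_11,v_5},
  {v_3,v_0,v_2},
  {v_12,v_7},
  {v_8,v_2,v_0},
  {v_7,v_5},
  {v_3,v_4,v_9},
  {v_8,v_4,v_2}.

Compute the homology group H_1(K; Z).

H_1 ≅ Z^3.

We work with the vertex ordering v_0 < v_1 < v_2 < v_3 < v_4 < v_5 < v_6 < v_7 < v_8 < v_9 < v_10 < v_11 < v_12. The simplices of K, each written with vertices in increasing order, are:

  0-simplices (13): [v_0], [v_1], [v_2], [v_3], [v_4], [v_5], [v_6], [v_7], [v_8], [v_9], [v_10], [v_11], [v_12]
  1-simplices (21): (21 of them)
  2-simplices (8): [v_0,v_2,v_3], [v_0,v_2,v_8], [v_0,v_3,v_9], [v_0,v_8,v_9], [v_2,v_3,v_4], [v_2,v_4,v_8], [v_3,v_4,v_9], [v_4,v_8,v_9]

Hence C_0 ≅ Z^13, C_1 ≅ Z^21, C_2 ≅ Z^8.

The boundary map ∂_1: C_1 → C_0 is given by ∂[p,q] = [q] − [p]. For instance
  ∂[v_7,v_12] = [v_12] − [v_7].
As a 13×21 matrix over Z this has rank 11, with invariant factors (1,1,1,1,1,1,1,1,1,1,1).

The boundary map ∂_2: C_2 → C_1 acts by ∂[p,q,r] = [q,r] − [p,r] + [p,q]. For instance
  ∂[v_2,v_4,v_8] = [v_4,v_8] − [v_2,v_8] + [v_2,v_4],
  ∂[v_0,v_2,v_8] = [v_2,v_8] − [v_0,v_8] + [v_0,v_2].
The 21×8 boundary matrix has rank 7 and Smith normal form diag(1,1,1,1,1,1,1).

From H_k ≅ ker(∂_k) / im(∂_{k+1}) we obtain:

  H_1: rank ker ∂_1 − rank ∂_2 = (21 − 11) − 7 = 3, and the invariant factors of ∂_2 are all 1, so H_1 ≅ Z^3.

(K is a triangulation of the disjoint union of the 2-sphere S^2 and a wedge of 3 circles.)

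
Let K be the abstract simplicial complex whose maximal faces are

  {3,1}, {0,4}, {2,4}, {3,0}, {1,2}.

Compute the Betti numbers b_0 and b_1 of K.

We work with the vertex ordering 0 < 1 < 2 < 3 < 4. The simplices of K, each written with vertices in increasing order, are:

  0-simplices (5): [0], [1], [2], [3], [4]
  1-simplices (5): [0,3], [0,4], [1,2], [1,3], [2,4]

Hence C_0 ≅ Z^5, C_1 ≅ Z^5.

∂_1: C_1 → C_0 is given by ∂[p,q] = [q] − [p].
As a 5×5 matrix over Z this has rank 4, with invariant factors (1,1,1,1).

Reading off H_k = ker ∂_k / im ∂_{k+1}:

  H_0: rank C_0 − rank ∂_1 = 5 − 4 = 1, and the invariant factors of ∂_1 are all 1, so H_0 = Z.
  H_1: rank ker ∂_1 − rank ∂_2 = (5 − 4) − 0 = 1, and there is no ∂_2, so H_1 = Z.

(K is a triangulation of the circle S^1.)

Hence the Betti numbers are b_0 = 1, b_1 = 1.

b_0 = 1, b_1 = 1.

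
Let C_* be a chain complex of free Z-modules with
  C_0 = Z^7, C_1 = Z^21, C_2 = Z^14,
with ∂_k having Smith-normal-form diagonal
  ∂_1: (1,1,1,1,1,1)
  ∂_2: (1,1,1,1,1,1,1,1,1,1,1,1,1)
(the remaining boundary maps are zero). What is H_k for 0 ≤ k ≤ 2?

H_0 = Z,  H_1 = Z^2,  H_2 = Z.

H_0: b_0 = 7 − 0 − 6 = 1; torsion from ∂_1 factors > 1: none. So H_0 = Z.
H_1: b_1 = 21 − 6 − 13 = 2; torsion from ∂_2 factors > 1: none. So H_1 = Z^2.
H_2: b_2 = 14 − 13 − 0 = 1; torsion from ∂_3 factors > 1: none. So H_2 = Z.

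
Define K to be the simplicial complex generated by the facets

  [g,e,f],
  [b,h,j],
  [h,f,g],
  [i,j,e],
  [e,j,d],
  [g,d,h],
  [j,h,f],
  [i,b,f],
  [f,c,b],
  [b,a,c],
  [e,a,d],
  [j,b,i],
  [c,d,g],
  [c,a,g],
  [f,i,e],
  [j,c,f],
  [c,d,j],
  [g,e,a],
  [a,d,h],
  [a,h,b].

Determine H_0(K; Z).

H_0 ≅ Z.

Order the vertices as a < b < c < d < e < f < g < h < i < j. Listing each simplex with vertices in this order, K has dimension 2 with simplices:

  0-simplices (10): a, b, c, d, e, f, g, h, i, j
  1-simplices (30): ab, ac, ad, ae, ag, ah, bc, bf, bh, bi, bj, cd, cf, cg, cj, de, dg, dh, dj, ef, eg, ei, ej, fg, fh, fi, fj, gh, hj, ij
  2-simplices (20): abc, abh, acg, ade, adh, aeg, bcf, bfi, bhj, bij, cdg, cdj, cfj, dej, dgh, efg, efi, eij, fgh, fhj

giving chain groups C_0 ≅ Z^10, C_1 ≅ Z^30, C_2 ≅ Z^20.

The boundary map ∂_1: C_1 → C_0 is given by ∂[p,q] = [q] − [p]. For instance
  ∂cd = d − c.
As a 10×30 matrix over Z this has rank 9, with invariant factors (1,1,1,1,1,1,1,1,1).

∂_2: C_2 → C_1 sends each 2-simplex [p,q,r] to [q,r] − [p,r] + [p,q]. For instance
  ∂dgh = gh − dh + dg,
  ∂eij = ij − ej + ei.
As a 30×20 matrix over Z this has rank 20, with invariant factors (1,1,1,1,1,1,1,1,1,1,1,1,1,1,1,1,1,1,1,2).

From H_k ≅ ker(∂_k) / im(∂_{k+1}) we obtain:

  H_0: rank C_0 − rank ∂_1 = 10 − 9 = 1, and the invariant factors of ∂_1 are all 1, so H_0 ≅ Z.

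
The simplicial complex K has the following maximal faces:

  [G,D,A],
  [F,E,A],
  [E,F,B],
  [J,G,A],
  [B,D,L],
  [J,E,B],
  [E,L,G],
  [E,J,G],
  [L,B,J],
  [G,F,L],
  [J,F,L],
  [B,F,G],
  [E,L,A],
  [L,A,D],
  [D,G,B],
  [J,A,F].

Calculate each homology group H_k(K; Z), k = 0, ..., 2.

We work with the vertex ordering A < B < D < E < F < G < J < L. The simplices of K, each written with vertices in increasing order, are:

  0-simplices (8): A, B, D, E, F, G, J, L
  1-simplices (24): AD, AE, AF, AG, AJ, AL, BD, BE, BF, BG, BJ, BL, DG, DL, EF, EG, EJ, EL, FG, FJ, FL, GJ, GL, JL
  2-simplices (16): ADG, ADL, AEF, AEL, AFJ, AGJ, BDG, BDL, BEF, BEJ, BFG, BJL, EGJ, EGL, FGL, FJL

Hence C_0 ≅ Z^8, C_1 ≅ Z^24, C_2 ≅ Z^16.

Boundary ∂_1: C_1 → C_0 sends each edge [p,q] (with p < q) to q − p.
As a 8×24 matrix over Z this has rank 7, with invariant factors (1,1,1,1,1,1,1).

The boundary map ∂_2: C_2 → C_1 sends each 2-simplex [p,q,r] to [q,r] − [p,r] + [p,q]. For instance
  ∂AEF = EF − AF + AE,
  ∂AFJ = FJ − AJ + AF.
This gives a 24×16 integer matrix of rank 15; reducing to Smith normal form yields diagonal entries (1,1,1,1,1,1,1,1,1,1,1,1,1,1,1).

Reading off H_k = ker ∂_k / im ∂_{k+1}:

  H_0: rank C_0 − rank ∂_1 = 8 − 7 = 1, and the invariant factors of ∂_1 are all 1, so H_0 ≅ Z.
  H_1: rank ker ∂_1 − rank ∂_2 = (24 − 7) − 15 = 2, and the invariant factors of ∂_2 are all 1, so H_1 ≅ Z^2.
  H_2: rank ker ∂_2 − rank ∂_3 = (16 − 15) − 0 = 1, and there is no ∂_3, so H_2 ≅ Z.

As a check, the Euler characteristic is 8 − 24 + 16 = 0, which agrees with 1 − 2 + 1 = 0.

H_0 = Z,  H_1 = Z^2,  H_2 = Z.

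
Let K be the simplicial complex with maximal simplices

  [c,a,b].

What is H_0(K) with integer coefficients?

H_0 ≅ Z.

Order the vertices as a < b < c. Listing each simplex with vertices in this order, K has dimension 2 with simplices:

  0-simplices (3): a, b, c
  1-simplices (3): ab, ac, bc
  2-simplices (1): abc

giving chain groups C_0 ≅ Z^3, C_1 ≅ Z^3, C_2 ≅ Z^1.

The boundary map ∂_1: C_1 → C_0 sends each edge [p,q] (with p < q) to q − p. For instance
  ∂bc = c − b.
As a 3×3 matrix over Z this has rank 2, with invariant factors (1,1).

Boundary ∂_2: C_2 → C_1 maps a triangle to the signed sum of its edges. For instance
  ∂abc = bc − ac + ab.
This gives a 3×1 integer matrix of rank 1; reducing to Smith normal form yields diagonal entries (1).

Reading off H_k = ker ∂_k / im ∂_{k+1}:

  H_0: rank C_0 − rank ∂_1 = 3 − 2 = 1, and the invariant factors of ∂_1 are all 1, so H_0 ≅ Z.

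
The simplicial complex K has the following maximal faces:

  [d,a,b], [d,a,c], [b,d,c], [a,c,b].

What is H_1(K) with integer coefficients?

H_1 = 0.

We work with the vertex ordering a < b < c < d. The simplices of K, each written with vertices in increasing order, are:

  0-simplices (4): a, b, c, d
  1-simplices (6): ab, ac, ad, bc, bd, cd
  2-simplices (4): abc, abd, acd, bcd

giving chain groups C_0 ≅ Z^4, C_1 ≅ Z^6, C_2 ≅ Z^4.

The boundary map ∂_1: C_1 → C_0 is given by ∂[p,q] = [q] − [p]. For instance
  ∂ac = c − a.
The resulting 4×6 matrix has rank 3, and its Smith normal form has invariant factors (1,1,1).

Boundary ∂_2: C_2 → C_1 acts by ∂[p,q,r] = [q,r] − [p,r] + [p,q]. For instance
  ∂acd = cd − ad + ac,
  ∂abd = bd − ad + ab.
The resulting 6×4 matrix has rank 3, and its Smith normal form has invariant factors (1,1,1).

From H_k ≅ ker(∂_k) / im(∂_{k+1}) we obtain:

  H_1: rank ker ∂_1 − rank ∂_2 = (6 − 3) − 3 = 0, and the invariant factors of ∂_2 are all 1, so H_1 ≅ 0.

(K is a triangulation of the 2-sphere S^2.)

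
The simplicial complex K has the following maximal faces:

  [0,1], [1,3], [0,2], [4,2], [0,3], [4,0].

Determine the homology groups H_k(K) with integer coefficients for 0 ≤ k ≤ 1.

Take the total order 0 < 1 < 2 < 3 < 4 on the vertex set. Then K (dimension 1) consists of the simplices:

  0-simplices (5): [0], [1], [2], [3], [4]
  1-simplices (6): [0,1], [0,2], [0,3], [0,4], [1,3], [2,4]

so the chain groups are C_0 ≅ Z^5, C_1 ≅ Z^6.

∂_1: C_1 → C_0 is given by ∂[p,q] = [q] − [p]. For instance
  ∂[0,3] = [3] − [0].
The resulting 5×6 matrix has rank 4, and its Smith normal form has invariant factors (1,1,1,1).

From H_k ≅ ker(∂_k) / im(∂_{k+1}) we obtain:

  H_0: rank C_0 − rank ∂_1 = 5 − 4 = 1, and the invariant factors of ∂_1 are all 1, so H_0 ≅ Z.
  H_1: rank ker ∂_1 − rank ∂_2 = (6 − 4) − 0 = 2, and there is no ∂_2, so H_1 ≅ Z^2.

H_0 ≅ Z,  H_1 ≅ Z^2.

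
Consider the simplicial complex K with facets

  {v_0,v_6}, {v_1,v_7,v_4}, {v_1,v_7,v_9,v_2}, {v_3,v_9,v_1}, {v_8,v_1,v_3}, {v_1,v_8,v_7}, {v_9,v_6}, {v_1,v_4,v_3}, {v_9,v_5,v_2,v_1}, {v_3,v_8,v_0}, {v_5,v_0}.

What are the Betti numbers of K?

b_0 = 1, b_1 = 2, b_2 = 0, b_3 = 0.

Fix the vertex order v_0 < v_1 < v_2 < v_3 < v_4 < v_5 < v_6 < v_7 < v_8 < v_9 and write every simplex with vertices in increasing order. Then dim K = 3 and the simplices of K are:

  0-simplices (10): [v_0], [v_1], [v_2], [v_3], [v_4], [v_5], [v_6], [v_7], [v_8], [v_9]
  1-simplices (22): (22 of them)
  2-simplices (13): (13 of them)
  3-simplices (2): [v_1,v_2,v_5,v_9], [v_1,v_2,v_7,v_9]

so the chain groups are C_0 ≅ Z^10, C_1 ≅ Z^22, C_2 ≅ Z^13, C_3 ≅ Z^2.

The boundary map ∂_1: C_1 → C_0 is given by ∂[p,q] = [q] − [p]. For instance
  ∂[v_1,v_4] = [v_4] − [v_1].
As a 10×22 matrix over Z this has rank 9, with invariant factors (1,1,1,1,1,1,1,1,1).

Boundary ∂_2: C_2 → C_1 acts by ∂[p,q,r] = [q,r] − [p,r] + [p,q]. For instance
  ∂[v_1,v_2,v_5] = [v_2,v_5] − [v_1,v_5] + [v_1,v_2],
  ∂[v_1,v_3,v_8] = [v_3,v_8] − [v_1,v_8] + [v_1,v_3].
The 22×13 boundary matrix has rank 11 and Smith normal form diag(1,1,1,1,1,1,1,1,1,1,1).

∂_3: C_3 → C_2 sends each 3-simplex σ to the alternating sum Σ_i (−1)^i (σ with its i-th vertex removed). For instance
  ∂[v_1,v_2,v_5,v_9] = [v_2,v_5,v_9] − [v_1,v_5,v_9] + [v_1,v_2,v_9] − [v_1,v_2,v_5],
  ∂[v_1,v_2,v_7,v_9] = [v_2,v_7,v_9] − [v_1,v_7,v_9] + [v_1,v_2,v_9] − [v_1,v_2,v_7].
The 13×2 boundary matrix has rank 2 and Smith normal form diag(1,1).

Computing H_k = (kernel of ∂_k) / (image of ∂_{k+1}):

  H_0: rank C_0 − rank ∂_1 = 10 − 9 = 1, and the invariant factors of ∂_1 are all 1, so H_0 ≅ Z.
  H_1: rank ker ∂_1 − rank ∂_2 = (22 − 9) − 11 = 2, and the invariant factors of ∂_2 are all 1, so H_1 ≅ Z^2.
  H_2: rank ker ∂_2 − rank ∂_3 = (13 − 11) − 2 = 0, and the invariant factors of ∂_3 are all 1, so H_2 ≅ 0.
  H_3: rank ker ∂_3 − rank ∂_4 = (2 − 2) − 0 = 0, and there is no ∂_4, so H_3 ≅ 0.

As a check, the Euler characteristic is 10 − 22 + 13 − 2 = -1, which agrees with 1 − 2 + 0 − 0 = -1.

Hence the Betti numbers are b_0 = 1, b_1 = 2, b_2 = 0, b_3 = 0.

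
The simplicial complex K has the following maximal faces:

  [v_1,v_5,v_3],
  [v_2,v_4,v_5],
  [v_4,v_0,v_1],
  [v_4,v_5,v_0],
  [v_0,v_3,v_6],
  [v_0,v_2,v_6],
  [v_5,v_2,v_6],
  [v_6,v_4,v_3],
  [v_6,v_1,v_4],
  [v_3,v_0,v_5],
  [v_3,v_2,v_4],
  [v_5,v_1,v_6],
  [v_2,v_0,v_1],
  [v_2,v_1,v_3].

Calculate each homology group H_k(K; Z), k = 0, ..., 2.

Take the total order v_0 < v_1 < v_2 < v_3 < v_4 < v_5 < v_6 on the vertex set. Then K (dimension 2) consists of the simplices:

  0-simplices (7): [v_0], [v_1], [v_2], [v_3], [v_4], [v_5], [v_6]
  1-simplices (21): (21 of them)
  2-simplices (14): (14 of them)

giving chain groups C_0 ≅ Z^7, C_1 ≅ Z^21, C_2 ≅ Z^14.

Boundary ∂_1: C_1 → C_0 maps an edge to its endpoints' difference, ∂[p,q] = q − p. For instance
  ∂[v_1,v_5] = [v_5] − [v_1].
The 7×21 boundary matrix has rank 6 and Smith normal form diag(1,1,1,1,1,1).

The boundary map ∂_2: C_2 → C_1 maps a triangle to the signed sum of its edges. For instance
  ∂[v_1,v_3,v_5] = [v_3,v_5] − [v_1,v_5] + [v_1,v_3],
  ∂[v_0,v_3,v_5] = [v_3,v_5] − [v_0,v_5] + [v_0,v_3].
The 21×14 boundary matrix has rank 13 and Smith normal form diag(1,1,1,1,1,1,1,1,1,1,1,1,1).

Computing H_k = (kernel of ∂_k) / (image of ∂_{k+1}):

  H_0: rank C_0 − rank ∂_1 = 7 − 6 = 1, and the invariant factors of ∂_1 are all 1, so H_0 = Z.
  H_1: rank ker ∂_1 − rank ∂_2 = (21 − 6) − 13 = 2, and the invariant factors of ∂_2 are all 1, so H_1 = Z^2.
  H_2: rank ker ∂_2 − rank ∂_3 = (14 − 13) − 0 = 1, and there is no ∂_3, so H_2 = Z.

As a check, the Euler characteristic is 7 − 21 + 14 = 0, which agrees with 1 − 2 + 1 = 0.

H_0 ≅ Z,  H_1 ≅ Z^2,  H_2 ≅ Z.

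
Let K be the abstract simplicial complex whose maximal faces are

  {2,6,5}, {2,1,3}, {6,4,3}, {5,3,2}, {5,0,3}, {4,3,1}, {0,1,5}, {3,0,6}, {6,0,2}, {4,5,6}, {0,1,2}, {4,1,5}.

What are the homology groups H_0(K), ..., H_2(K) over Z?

Take the total order 0 < 1 < 2 < 3 < 4 < 5 < 6 on the vertex set. Then K (dimension 2) consists of the simplices:

  0-simplices (7): [0], [1], [2], [3], [4], [5], [6]
  1-simplices (18): [0,1], [0,2], [0,3], [0,5], [0,6], [1,2], [1,3], [1,4], [1,5], [2,3], [2,5], [2,6], [3,4], [3,5], [3,6], [4,5], [4,6], [5,6]
  2-simplices (12): [0,1,2], [0,1,5], [0,2,6], [0,3,5], [0,3,6], [1,2,3], [1,3,4], [1,4,5], [2,3,5], [2,5,6], [3,4,6], [4,5,6]

Hence C_0 ≅ Z^7, C_1 ≅ Z^18, C_2 ≅ Z^12.

Boundary ∂_1: C_1 → C_0 is given by ∂[p,q] = [q] − [p].
The 7×18 boundary matrix has rank 6 and Smith normal form diag(1,1,1,1,1,1).

∂_2: C_2 → C_1 maps a triangle to the signed sum of its edges. For instance
  ∂[0,3,5] = [3,5] − [0,5] + [0,3],
  ∂[2,3,5] = [3,5] − [2,5] + [2,3].
The 18×12 boundary matrix has rank 12 and Smith normal form diag(1,1,1,1,1,1,1,1,1,1,1,2).

Reading off H_k = ker ∂_k / im ∂_{k+1}:

  H_0: rank C_0 − rank ∂_1 = 7 − 6 = 1, and the invariant factors of ∂_1 are all 1, so H_0 ≅ Z.
  H_1: rank ker ∂_1 − rank ∂_2 = (18 − 6) − 12 = 0, and ∂_2 has invariant factor 2 > 1, so H_1 ≅ Z/2.
  H_2: rank ker ∂_2 − rank ∂_3 = (12 − 12) − 0 = 0, and there is no ∂_3, so H_2 ≅ 0.

As a check, the Euler characteristic is 7 − 18 + 12 = 1, which agrees with 1 − 0 + 0 = 1.

H_0 ≅ Z,  H_1 ≅ Z/2,  H_2 = 0.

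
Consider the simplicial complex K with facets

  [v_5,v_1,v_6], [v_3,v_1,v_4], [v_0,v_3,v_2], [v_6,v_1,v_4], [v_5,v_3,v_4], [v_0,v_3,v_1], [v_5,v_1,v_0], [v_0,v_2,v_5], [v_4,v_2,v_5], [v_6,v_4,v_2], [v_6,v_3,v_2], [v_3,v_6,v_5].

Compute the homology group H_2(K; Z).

H_2 ≅ 0.

We work with the vertex ordering v_0 < v_1 < v_2 < v_3 < v_4 < v_5 < v_6. The simplices of K, each written with vertices in increasing order, are:

  0-simplices (7): [v_0], [v_1], [v_2], [v_3], [v_4], [v_5], [v_6]
  1-simplices (18): (18 of them)
  2-simplices (12): (12 of them)

giving chain groups C_0 ≅ Z^7, C_1 ≅ Z^18, C_2 ≅ Z^12.

The boundary map ∂_1: C_1 → C_0 maps an edge to its endpoints' difference, ∂[p,q] = q − p.
The resulting 7×18 matrix has rank 6, and its Smith normal form has invariant factors (1,1,1,1,1,1).

∂_2: C_2 → C_1 acts by ∂[p,q,r] = [q,r] − [p,r] + [p,q]. For instance
  ∂[v_2,v_4,v_5] = [v_4,v_5] − [v_2,v_5] + [v_2,v_4],
  ∂[v_3,v_5,v_6] = [v_5,v_6] − [v_3,v_6] + [v_3,v_5].
The resulting 18×12 matrix has rank 12, and its Smith normal form has invariant factors (1,1,1,1,1,1,1,1,1,1,1,2).

Computing H_k = (kernel of ∂_k) / (image of ∂_{k+1}):

  H_2: rank ker ∂_2 − rank ∂_3 = (12 − 12) − 0 = 0, and there is no ∂_3, so H_2 ≅ 0.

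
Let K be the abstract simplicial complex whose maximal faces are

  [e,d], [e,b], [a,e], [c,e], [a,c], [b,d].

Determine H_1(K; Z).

H_1 ≅ Z^2.

Order the vertices as a < b < c < d < e. Listing each simplex with vertices in this order, K has dimension 1 with simplices:

  0-simplices (5): a, b, c, d, e
  1-simplices (6): ac, ae, bd, be, ce, de

giving chain groups C_0 ≅ Z^5, C_1 ≅ Z^6.

The boundary map ∂_1: C_1 → C_0 sends each edge [p,q] (with p < q) to q − p.
The 5×6 boundary matrix has rank 4 and Smith normal form diag(1,1,1,1).

From H_k ≅ ker(∂_k) / im(∂_{k+1}) we obtain:

  H_1: rank ker ∂_1 − rank ∂_2 = (6 − 4) − 0 = 2, and there is no ∂_2, so H_1 ≅ Z^2.

(K is a triangulation of a wedge of 2 circles.)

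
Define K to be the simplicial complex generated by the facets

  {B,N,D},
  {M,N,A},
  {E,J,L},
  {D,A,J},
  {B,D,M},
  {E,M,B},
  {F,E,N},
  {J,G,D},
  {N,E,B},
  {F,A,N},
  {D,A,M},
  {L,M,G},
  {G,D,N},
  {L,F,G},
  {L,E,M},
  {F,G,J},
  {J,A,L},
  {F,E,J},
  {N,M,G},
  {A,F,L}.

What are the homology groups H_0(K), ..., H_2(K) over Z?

Take the total order A < B < D < E < F < G < J < L < M < N on the vertex set. Then K (dimension 2) consists of the simplices:

  0-simplices (10): A, B, D, E, F, G, J, L, M, N
  1-simplices (30): AD, AF, AJ, AL, AM, AN, BD, BE, BM, BN, DG, DJ, DM, DN, EF, EJ, EL, EM, EN, FG, FJ, FL, FN, GJ, GL, GM, GN, JL, LM, MN
  2-simplices (20): ADJ, ADM, AFL, AFN, AJL, AMN, BDM, BDN, BEM, BEN, DGJ, DGN, EFJ, EFN, EJL, ELM, FGJ, FGL, GLM, GMN

Hence C_0 ≅ Z^10, C_1 ≅ Z^30, C_2 ≅ Z^20.

∂_1: C_1 → C_0 is given by ∂[p,q] = [q] − [p].
As a 10×30 matrix over Z this has rank 9, with invariant factors (1,1,1,1,1,1,1,1,1).

Boundary ∂_2: C_2 → C_1 maps a triangle to the signed sum of its edges. For instance
  ∂ADJ = DJ − AJ + AD,
  ∂BEN = EN − BN + BE.
The resulting 30×20 matrix has rank 20, and its Smith normal form has invariant factors (1,1,1,1,1,1,1,1,1,1,1,1,1,1,1,1,1,1,1,2).

Reading off H_k = ker ∂_k / im ∂_{k+1}:

  H_0: rank C_0 − rank ∂_1 = 10 − 9 = 1, and the invariant factors of ∂_1 are all 1, so H_0 = Z.
  H_1: rank ker ∂_1 − rank ∂_2 = (30 − 9) − 20 = 1, and ∂_2 has invariant factor 2 > 1, so H_1 = Z ⊕ Z/2Z.
  H_2: rank ker ∂_2 − rank ∂_3 = (20 − 20) − 0 = 0, and there is no ∂_3, so H_2 = 0.

H_0 = Z,  H_1 = Z ⊕ Z/2Z,  H_2 = 0.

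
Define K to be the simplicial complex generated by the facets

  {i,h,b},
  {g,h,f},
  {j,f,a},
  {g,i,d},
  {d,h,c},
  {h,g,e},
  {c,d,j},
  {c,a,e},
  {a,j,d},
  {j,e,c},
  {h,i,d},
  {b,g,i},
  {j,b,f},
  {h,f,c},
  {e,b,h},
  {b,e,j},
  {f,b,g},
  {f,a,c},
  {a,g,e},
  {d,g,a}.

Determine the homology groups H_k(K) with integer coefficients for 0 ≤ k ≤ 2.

H_0 = Z,  H_1 = Z ⊕ Z/2,  H_2 = 0.

K has 10 vertices, 30 edges, 20 triangles.
rank ∂_0 = 0, rank ∂_1 = 9 ⇒ b_0 = 10 − 0 − 9 = 1; all invariant factors of ∂_1 are 1 so no torsion. So H_0 ≅ Z.
rank ∂_1 = 9, rank ∂_2 = 20 ⇒ b_1 = 30 − 9 − 20 = 1; ∂_2 has invariant factor(s) [2] giving torsion. So H_1 ≅ Z ⊕ Z/2.
rank ∂_2 = 20, rank ∂_3 = 0 ⇒ b_2 = 20 − 20 − 0 = 0. So H_2 ≅ 0.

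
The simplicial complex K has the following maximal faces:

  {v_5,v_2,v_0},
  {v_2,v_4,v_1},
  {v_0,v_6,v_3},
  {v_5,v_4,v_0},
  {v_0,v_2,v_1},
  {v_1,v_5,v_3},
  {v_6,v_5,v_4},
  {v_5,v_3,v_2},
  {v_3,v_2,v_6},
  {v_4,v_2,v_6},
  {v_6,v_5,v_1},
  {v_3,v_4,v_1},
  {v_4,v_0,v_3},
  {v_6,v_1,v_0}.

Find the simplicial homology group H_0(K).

Fix the vertex order v_0 < v_1 < v_2 < v_3 < v_4 < v_5 < v_6 and write every simplex with vertices in increasing order. Then dim K = 2 and the simplices of K are:

  0-simplices (7): [v_0], [v_1], [v_2], [v_3], [v_4], [v_5], [v_6]
  1-simplices (21): (21 of them)
  2-simplices (14): (14 of them)

Hence C_0 ≅ Z^7, C_1 ≅ Z^21, C_2 ≅ Z^14.

The boundary map ∂_1: C_1 → C_0 is given by ∂[p,q] = [q] − [p]. For instance
  ∂[v_4,v_5] = [v_5] − [v_4].
As a 7×21 matrix over Z this has rank 6, with invariant factors (1,1,1,1,1,1).

∂_2: C_2 → C_1 sends each 2-simplex [p,q,r] to [q,r] − [p,r] + [p,q]. For instance
  ∂[v_2,v_3,v_5] = [v_3,v_5] − [v_2,v_5] + [v_2,v_3],
  ∂[v_0,v_1,v_2] = [v_1,v_2] − [v_0,v_2] + [v_0,v_1].
The resulting 21×14 matrix has rank 13, and its Smith normal form has invariant factors (1,1,1,1,1,1,1,1,1,1,1,1,1).

Computing H_k = (kernel of ∂_k) / (image of ∂_{k+1}):

  H_0: rank C_0 − rank ∂_1 = 7 − 6 = 1, and the invariant factors of ∂_1 are all 1, so H_0 = Z.

H_0 ≅ Z.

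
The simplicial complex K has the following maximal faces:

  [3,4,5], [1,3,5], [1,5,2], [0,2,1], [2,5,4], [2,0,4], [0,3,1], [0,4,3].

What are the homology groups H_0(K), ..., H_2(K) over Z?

Order the vertices as 0 < 1 < 2 < 3 < 4 < 5. Listing each simplex with vertices in this order, K has dimension 2 with simplices:

  0-simplices (6): [0], [1], [2], [3], [4], [5]
  1-simplices (12): [0,1], [0,2], [0,3], [0,4], [1,2], [1,3], [1,5], [2,4], [2,5], [3,4], [3,5], [4,5]
  2-simplices (8): [0,1,2], [0,1,3], [0,2,4], [0,3,4], [1,2,5], [1,3,5], [2,4,5], [3,4,5]

so the chain groups are C_0 ≅ Z^6, C_1 ≅ Z^12, C_2 ≅ Z^8.

The boundary map ∂_1: C_1 → C_0 sends each edge [p,q] (with p < q) to q − p.
The 6×12 boundary matrix has rank 5 and Smith normal form diag(1,1,1,1,1).

The boundary map ∂_2: C_2 → C_1 acts by ∂[p,q,r] = [q,r] − [p,r] + [p,q]. For instance
  ∂[0,3,4] = [3,4] − [0,4] + [0,3],
  ∂[3,4,5] = [4,5] − [3,5] + [3,4].
The resulting 12×8 matrix has rank 7, and its Smith normal form has invariant factors (1,1,1,1,1,1,1).

Now H_k = ker ∂_k / im ∂_{k+1}, so:

  H_0: rank C_0 − rank ∂_1 = 6 − 5 = 1, and the invariant factors of ∂_1 are all 1, so H_0 ≅ Z.
  H_1: rank ker ∂_1 − rank ∂_2 = (12 − 5) − 7 = 0, and the invariant factors of ∂_2 are all 1, so H_1 ≅ 0.
  H_2: rank ker ∂_2 − rank ∂_3 = (8 − 7) − 0 = 1, and there is no ∂_3, so H_2 ≅ Z.

H_0 ≅ Z,  H_1 = 0,  H_2 ≅ Z.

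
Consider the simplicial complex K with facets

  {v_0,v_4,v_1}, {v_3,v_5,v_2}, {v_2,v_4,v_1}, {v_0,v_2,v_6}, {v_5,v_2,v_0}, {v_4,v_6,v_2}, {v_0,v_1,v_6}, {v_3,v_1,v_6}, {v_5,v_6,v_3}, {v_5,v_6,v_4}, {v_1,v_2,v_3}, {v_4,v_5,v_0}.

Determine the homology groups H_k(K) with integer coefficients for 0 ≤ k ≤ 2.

H_0 = Z,  H_1 = Z/2,  H_2 = 0.

Take the total order v_0 < v_1 < v_2 < v_3 < v_4 < v_5 < v_6 on the vertex set. Then K (dimension 2) consists of the simplices:

  0-simplices (7): [v_0], [v_1], [v_2], [v_3], [v_4], [v_5], [v_6]
  1-simplices (18): (18 of them)
  2-simplices (12): (12 of them)

so the chain groups are C_0 ≅ Z^7, C_1 ≅ Z^18, C_2 ≅ Z^12.

The boundary map ∂_1: C_1 → C_0 maps an edge to its endpoints' difference, ∂[p,q] = q − p. For instance
  ∂[v_1,v_3] = [v_3] − [v_1].
As a 7×18 matrix over Z this has rank 6, with invariant factors (1,1,1,1,1,1).

The boundary map ∂_2: C_2 → C_1 maps a triangle to the signed sum of its edges. For instance
  ∂[v_0,v_1,v_6] = [v_1,v_6] − [v_0,v_6] + [v_0,v_1],
  ∂[v_1,v_2,v_4] = [v_2,v_4] − [v_1,v_4] + [v_1,v_2].
The resulting 18×12 matrix has rank 12, and its Smith normal form has invariant factors (1,1,1,1,1,1,1,1,1,1,1,2).

Reading off H_k = ker ∂_k / im ∂_{k+1}:

  H_0: rank C_0 − rank ∂_1 = 7 − 6 = 1, and the invariant factors of ∂_1 are all 1, so H_0 ≅ Z.
  H_1: rank ker ∂_1 − rank ∂_2 = (18 − 6) − 12 = 0, and ∂_2 has invariant factor 2 > 1, so H_1 ≅ Z/2.
  H_2: rank ker ∂_2 − rank ∂_3 = (12 − 12) − 0 = 0, and there is no ∂_3, so H_2 ≅ 0.

As a check, the Euler characteristic is 7 − 18 + 12 = 1, which agrees with 1 − 0 + 0 = 1.
(K is a triangulation of the real projective plane RP^2.)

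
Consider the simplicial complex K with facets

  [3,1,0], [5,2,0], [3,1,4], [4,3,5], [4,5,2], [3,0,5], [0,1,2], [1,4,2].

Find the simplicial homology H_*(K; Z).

H_0 ≅ Z,  H_1 = 0,  H_2 ≅ Z.

We work with the vertex ordering 0 < 1 < 2 < 3 < 4 < 5. The simplices of K, each written with vertices in increasing order, are:

  0-simplices (6): [0], [1], [2], [3], [4], [5]
  1-simplices (12): [0,1], [0,2], [0,3], [0,5], [1,2], [1,3], [1,4], [2,4], [2,5], [3,4], [3,5], [4,5]
  2-simplices (8): [0,1,2], [0,1,3], [0,2,5], [0,3,5], [1,2,4], [1,3,4], [2,4,5], [3,4,5]

giving chain groups C_0 ≅ Z^6, C_1 ≅ Z^12, C_2 ≅ Z^8.

∂_1: C_1 → C_0 maps an edge to its endpoints' difference, ∂[p,q] = q − p.
This gives a 6×12 integer matrix of rank 5; reducing to Smith normal form yields diagonal entries (1,1,1,1,1).

The boundary map ∂_2: C_2 → C_1 sends each 2-simplex [p,q,r] to [q,r] − [p,r] + [p,q]. For instance
  ∂[0,1,3] = [1,3] − [0,3] + [0,1],
  ∂[1,3,4] = [3,4] − [1,4] + [1,3].
The resulting 12×8 matrix has rank 7, and its Smith normal form has invariant factors (1,1,1,1,1,1,1).

Now H_k = ker ∂_k / im ∂_{k+1}, so:

  H_0: rank C_0 − rank ∂_1 = 6 − 5 = 1, and the invariant factors of ∂_1 are all 1, so H_0 = Z.
  H_1: rank ker ∂_1 − rank ∂_2 = (12 − 5) − 7 = 0, and the invariant factors of ∂_2 are all 1, so H_1 = 0.
  H_2: rank ker ∂_2 − rank ∂_3 = (8 − 7) − 0 = 1, and there is no ∂_3, so H_2 = Z.

(K is a triangulation of the 2-sphere S^2.)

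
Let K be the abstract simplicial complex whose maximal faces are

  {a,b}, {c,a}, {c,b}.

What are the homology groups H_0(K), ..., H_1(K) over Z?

H_0 = Z,  H_1 = Z.

We work with the vertex ordering a < b < c. The simplices of K, each written with vertices in increasing order, are:

  0-simplices (3): a, b, c
  1-simplices (3): ab, ac, bc

giving chain groups C_0 ≅ Z^3, C_1 ≅ Z^3.

∂_1: C_1 → C_0 maps an edge to its endpoints' difference, ∂[p,q] = q − p. For instance
  ∂ac = c − a.
This gives a 3×3 integer matrix of rank 2; reducing to Smith normal form yields diagonal entries (1,1).

Reading off H_k = ker ∂_k / im ∂_{k+1}:

  H_0: rank C_0 − rank ∂_1 = 3 − 2 = 1, and the invariant factors of ∂_1 are all 1, so H_0 ≅ Z.
  H_1: rank ker ∂_1 − rank ∂_2 = (3 − 2) − 0 = 1, and there is no ∂_2, so H_1 ≅ Z.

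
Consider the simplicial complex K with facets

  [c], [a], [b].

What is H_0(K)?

Order the vertices as a < b < c. Listing each simplex with vertices in this order, K has dimension 0 with simplices:

  0-simplices (3): a, b, c

Hence C_0 ≅ Z^3.

Reading off H_k = ker ∂_k / im ∂_{k+1}:

  H_0: rank C_0 − rank ∂_1 = 3 − 0 = 3, and there is no ∂_1, so H_0 = Z^3.

H_0 = Z^3.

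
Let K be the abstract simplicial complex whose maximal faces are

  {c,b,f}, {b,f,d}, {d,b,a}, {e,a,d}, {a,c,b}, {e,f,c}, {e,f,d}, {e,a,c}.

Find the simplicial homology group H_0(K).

H_0 ≅ Z.

K has 6 vertices, 12 edges, 8 triangles.
rank ∂_0 = 0, rank ∂_1 = 5 ⇒ b_0 = 6 − 0 − 5 = 1; all invariant factors of ∂_1 are 1 so no torsion. So H_0 = Z.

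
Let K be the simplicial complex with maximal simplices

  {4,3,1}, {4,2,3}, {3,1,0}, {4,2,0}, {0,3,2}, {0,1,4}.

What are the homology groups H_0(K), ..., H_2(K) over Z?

H_0 ≅ Z,  H_1 = 0,  H_2 ≅ Z.

Take the total order 0 < 1 < 2 < 3 < 4 on the vertex set. Then K (dimension 2) consists of the simplices:

  0-simplices (5): [0], [1], [2], [3], [4]
  1-simplices (9): [0,1], [0,2], [0,3], [0,4], [1,3], [1,4], [2,3], [2,4], [3,4]
  2-simplices (6): [0,1,3], [0,1,4], [0,2,3], [0,2,4], [1,3,4], [2,3,4]

so the chain groups are C_0 ≅ Z^5, C_1 ≅ Z^9, C_2 ≅ Z^6.

The boundary map ∂_1: C_1 → C_0 sends each edge [p,q] (with p < q) to q − p. For instance
  ∂[0,2] = [2] − [0].
This gives a 5×9 integer matrix of rank 4; reducing to Smith normal form yields diagonal entries (1,1,1,1).

The boundary map ∂_2: C_2 → C_1 acts by ∂[p,q,r] = [q,r] − [p,r] + [p,q]. For instance
  ∂[0,1,4] = [1,4] − [0,4] + [0,1],
  ∂[1,3,4] = [3,4] − [1,4] + [1,3].
As a 9×6 matrix over Z this has rank 5, with invariant factors (1,1,1,1,1).

Computing H_k = (kernel of ∂_k) / (image of ∂_{k+1}):

  H_0: rank C_0 − rank ∂_1 = 5 − 4 = 1, and the invariant factors of ∂_1 are all 1, so H_0 ≅ Z.
  H_1: rank ker ∂_1 − rank ∂_2 = (9 − 4) − 5 = 0, and the invariant factors of ∂_2 are all 1, so H_1 ≅ 0.
  H_2: rank ker ∂_2 − rank ∂_3 = (6 − 5) − 0 = 1, and there is no ∂_3, so H_2 ≅ Z.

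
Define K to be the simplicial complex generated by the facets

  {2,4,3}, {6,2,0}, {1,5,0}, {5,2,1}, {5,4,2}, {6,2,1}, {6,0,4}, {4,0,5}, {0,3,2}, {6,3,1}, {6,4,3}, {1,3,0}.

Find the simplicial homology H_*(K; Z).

Order the vertices as 0 < 1 < 2 < 3 < 4 < 5 < 6. Listing each simplex with vertices in this order, K has dimension 2 with simplices:

  0-simplices (7): [0], [1], [2], [3], [4], [5], [6]
  1-simplices (18): [0,1], [0,2], [0,3], [0,4], [0,5], [0,6], [1,2], [1,3], [1,5], [1,6], [2,3], [2,4], [2,5], [2,6], [3,4], [3,6], [4,5], [4,6]
  2-simplices (12): [0,1,3], [0,1,5], [0,2,3], [0,2,6], [0,4,5], [0,4,6], [1,2,5], [1,2,6], [1,3,6], [2,3,4], [2,4,5], [3,4,6]

Hence C_0 ≅ Z^7, C_1 ≅ Z^18, C_2 ≅ Z^12.

Boundary ∂_1: C_1 → C_0 maps an edge to its endpoints' difference, ∂[p,q] = q − p. For instance
  ∂[1,2] = [2] − [1].
The resulting 7×18 matrix has rank 6, and its Smith normal form has invariant factors (1,1,1,1,1,1).

Boundary ∂_2: C_2 → C_1 sends each 2-simplex [p,q,r] to [q,r] − [p,r] + [p,q]. For instance
  ∂[0,1,3] = [1,3] − [0,3] + [0,1],
  ∂[2,4,5] = [4,5] − [2,5] + [2,4].
The 18×12 boundary matrix has rank 12 and Smith normal form diag(1,1,1,1,1,1,1,1,1,1,1,2).

Now H_k = ker ∂_k / im ∂_{k+1}, so:

  H_0: rank C_0 − rank ∂_1 = 7 − 6 = 1, and the invariant factors of ∂_1 are all 1, so H_0 = Z.
  H_1: rank ker ∂_1 − rank ∂_2 = (18 − 6) − 12 = 0, and ∂_2 has invariant factor 2 > 1, so H_1 = Z/2Z.
  H_2: rank ker ∂_2 − rank ∂_3 = (12 − 12) − 0 = 0, and there is no ∂_3, so H_2 = 0.

As a check, the Euler characteristic is 7 − 18 + 12 = 1, which agrees with 1 − 0 + 0 = 1.
(K is a triangulation of the real projective plane RP^2.)

H_0 ≅ Z,  H_1 ≅ Z/2Z,  H_2 = 0.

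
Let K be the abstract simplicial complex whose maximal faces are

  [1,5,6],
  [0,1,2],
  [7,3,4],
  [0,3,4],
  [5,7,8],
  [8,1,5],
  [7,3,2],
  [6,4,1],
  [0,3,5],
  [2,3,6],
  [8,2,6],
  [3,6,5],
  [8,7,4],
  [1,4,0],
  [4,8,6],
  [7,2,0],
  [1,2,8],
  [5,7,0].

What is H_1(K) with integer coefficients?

Take the total order 0 < 1 < 2 < 3 < 4 < 5 < 6 < 7 < 8 on the vertex set. Then K (dimension 2) consists of the simplices:

  0-simplices (9): [0], [1], [2], [3], [4], [5], [6], [7], [8]
  1-simplices (27): (27 of them)
  2-simplices (18): [0,1,2], [0,1,4], [0,2,7], [0,3,4], [0,3,5], [0,5,7], [1,2,8], [1,4,6], [1,5,6], [1,5,8], [2,3,6], [2,3,7], [2,6,8], [3,4,7], [3,5,6], [4,6,8], [4,7,8], [5,7,8]

giving chain groups C_0 ≅ Z^9, C_1 ≅ Z^27, C_2 ≅ Z^18.

The boundary map ∂_1: C_1 → C_0 maps an edge to its endpoints' difference, ∂[p,q] = q − p. For instance
  ∂[0,3] = [3] − [0].
This gives a 9×27 integer matrix of rank 8; reducing to Smith normal form yields diagonal entries (1,1,1,1,1,1,1,1).

Boundary ∂_2: C_2 → C_1 acts by ∂[p,q,r] = [q,r] − [p,r] + [p,q]. For instance
  ∂[3,5,6] = [5,6] − [3,6] + [3,5],
  ∂[1,5,6] = [5,6] − [1,6] + [1,5].
The resulting 27×18 matrix has rank 18, and its Smith normal form has invariant factors (1,1,1,1,1,1,1,1,1,1,1,1,1,1,1,1,1,2).

Reading off H_k = ker ∂_k / im ∂_{k+1}:

  H_1: rank ker ∂_1 − rank ∂_2 = (27 − 8) − 18 = 1, and ∂_2 has invariant factor 2 > 1, so H_1 ≅ Z ⊕ Z/2.

H_1 ≅ Z ⊕ Z/2.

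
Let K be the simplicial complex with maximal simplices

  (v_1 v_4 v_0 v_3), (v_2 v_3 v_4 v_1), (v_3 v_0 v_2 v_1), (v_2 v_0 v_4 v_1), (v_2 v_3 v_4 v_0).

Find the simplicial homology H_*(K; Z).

H_0 ≅ Z,  H_1 = 0,  H_2 = 0,  H_3 ≅ Z.

K has 5 vertices, 10 edges, 10 triangles, 5 3-simplices.
rank ∂_0 = 0, rank ∂_1 = 4 ⇒ b_0 = 5 − 0 − 4 = 1; all invariant factors of ∂_1 are 1 so no torsion. So H_0 ≅ Z.
rank ∂_1 = 4, rank ∂_2 = 6 ⇒ b_1 = 10 − 4 − 6 = 0; all invariant factors of ∂_2 are 1 so no torsion. So H_1 ≅ 0.
rank ∂_2 = 6, rank ∂_3 = 4 ⇒ b_2 = 10 − 6 − 4 = 0; all invariant factors of ∂_3 are 1 so no torsion. So H_2 ≅ 0.
rank ∂_3 = 4, rank ∂_4 = 0 ⇒ b_3 = 5 − 4 − 0 = 1. So H_3 ≅ Z.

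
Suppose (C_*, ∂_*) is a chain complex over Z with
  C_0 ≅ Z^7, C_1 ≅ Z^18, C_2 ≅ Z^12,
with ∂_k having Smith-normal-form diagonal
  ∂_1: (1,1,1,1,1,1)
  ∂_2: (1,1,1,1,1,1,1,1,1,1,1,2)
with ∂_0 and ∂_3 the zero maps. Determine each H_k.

H_0: b_0 = 7 − 0 − 6 = 1; torsion from ∂_1 factors > 1: none. So H_0 = Z.
H_1: b_1 = 18 − 6 − 12 = 0; torsion from ∂_2 factors > 1: [2]. So H_1 = Z/2.
H_2: b_2 = 12 − 12 − 0 = 0; torsion from ∂_3 factors > 1: none. So H_2 = 0.

H_0 = Z,  H_1 = Z/2,  H_2 = 0.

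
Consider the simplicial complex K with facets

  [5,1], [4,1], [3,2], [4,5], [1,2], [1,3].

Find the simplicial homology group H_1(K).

H_1 = Z^2.

We work with the vertex ordering 1 < 2 < 3 < 4 < 5. The simplices of K, each written with vertices in increasing order, are:

  0-simplices (5): [1], [2], [3], [4], [5]
  1-simplices (6): [1,2], [1,3], [1,4], [1,5], [2,3], [4,5]

Hence C_0 ≅ Z^5, C_1 ≅ Z^6.

Boundary ∂_1: C_1 → C_0 sends each edge [p,q] (with p < q) to q − p.
As a 5×6 matrix over Z this has rank 4, with invariant factors (1,1,1,1).

Reading off H_k = ker ∂_k / im ∂_{k+1}:

  H_1: rank ker ∂_1 − rank ∂_2 = (6 − 4) − 0 = 2, and there is no ∂_2, so H_1 = Z^2.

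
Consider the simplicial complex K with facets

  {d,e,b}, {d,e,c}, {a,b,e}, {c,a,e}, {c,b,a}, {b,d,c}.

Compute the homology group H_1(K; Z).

H_1 ≅ 0.

Order the vertices as a < b < c < d < e. Listing each simplex with vertices in this order, K has dimension 2 with simplices:

  0-simplices (5): a, b, c, d, e
  1-simplices (9): ab, ac, ae, bc, bd, be, cd, ce, de
  2-simplices (6): abc, abe, ace, bcd, bde, cde

so the chain groups are C_0 ≅ Z^5, C_1 ≅ Z^9, C_2 ≅ Z^6.

∂_1: C_1 → C_0 is given by ∂[p,q] = [q] − [p].
This gives a 5×9 integer matrix of rank 4; reducing to Smith normal form yields diagonal entries (1,1,1,1).

The boundary map ∂_2: C_2 → C_1 maps a triangle to the signed sum of its edges. For instance
  ∂cde = de − ce + cd,
  ∂ace = ce − ae + ac.
This gives a 9×6 integer matrix of rank 5; reducing to Smith normal form yields diagonal entries (1,1,1,1,1).

Now H_k = ker ∂_k / im ∂_{k+1}, so:

  H_1: rank ker ∂_1 − rank ∂_2 = (9 − 4) − 5 = 0, and the invariant factors of ∂_2 are all 1, so H_1 = 0.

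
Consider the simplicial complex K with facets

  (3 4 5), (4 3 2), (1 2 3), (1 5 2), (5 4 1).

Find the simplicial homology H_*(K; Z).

H_0 ≅ Z,  H_1 ≅ Z,  H_2 = 0.

K has 5 vertices, 10 edges, 5 triangles.
rank ∂_0 = 0, rank ∂_1 = 4 ⇒ b_0 = 5 − 0 − 4 = 1; all invariant factors of ∂_1 are 1 so no torsion. So H_0 ≅ Z.
rank ∂_1 = 4, rank ∂_2 = 5 ⇒ b_1 = 10 − 4 − 5 = 1; all invariant factors of ∂_2 are 1 so no torsion. So H_1 ≅ Z.
rank ∂_2 = 5, rank ∂_3 = 0 ⇒ b_2 = 5 − 5 − 0 = 0. So H_2 ≅ 0.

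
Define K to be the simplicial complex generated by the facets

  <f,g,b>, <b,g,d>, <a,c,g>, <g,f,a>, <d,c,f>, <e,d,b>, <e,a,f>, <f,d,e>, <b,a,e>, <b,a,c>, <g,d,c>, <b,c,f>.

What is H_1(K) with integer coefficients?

Take the total order a < b < c < d < e < f < g on the vertex set. Then K (dimension 2) consists of the simplices:

  0-simplices (7): a, b, c, d, e, f, g
  1-simplices (18): ab, ac, ae, af, ag, bc, bd, be, bf, bg, cd, cf, cg, de, df, dg, ef, fg
  2-simplices (12): abc, abe, acg, aef, afg, bcf, bde, bdg, bfg, cdf, cdg, def

giving chain groups C_0 ≅ Z^7, C_1 ≅ Z^18, C_2 ≅ Z^12.

Boundary ∂_1: C_1 → C_0 is given by ∂[p,q] = [q] − [p].
The 7×18 boundary matrix has rank 6 and Smith normal form diag(1,1,1,1,1,1).

∂_2: C_2 → C_1 sends each 2-simplex [p,q,r] to [q,r] − [p,r] + [p,q]. For instance
  ∂abc = bc − ac + ab,
  ∂bfg = fg − bg + bf.
The resulting 18×12 matrix has rank 12, and its Smith normal form has invariant factors (1,1,1,1,1,1,1,1,1,1,1,2).

Reading off H_k = ker ∂_k / im ∂_{k+1}:

  H_1: rank ker ∂_1 − rank ∂_2 = (18 − 6) − 12 = 0, and ∂_2 has invariant factor 2 > 1, so H_1 ≅ Z/2.

(K is a triangulation of the real projective plane RP^2.)

H_1 ≅ Z/2.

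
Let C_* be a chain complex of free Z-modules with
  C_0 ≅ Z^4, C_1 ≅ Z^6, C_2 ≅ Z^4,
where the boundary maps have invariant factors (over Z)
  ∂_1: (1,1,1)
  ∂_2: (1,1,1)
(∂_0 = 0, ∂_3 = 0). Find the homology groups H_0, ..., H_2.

H_0: b_0 = 4 − 0 − 3 = 1; torsion from ∂_1 factors > 1: none. So H_0 ≅ Z.
H_1: b_1 = 6 − 3 − 3 = 0; torsion from ∂_2 factors > 1: none. So H_1 ≅ 0.
H_2: b_2 = 4 − 3 − 0 = 1; torsion from ∂_3 factors > 1: none. So H_2 ≅ Z.

H_0 ≅ Z,  H_1 = 0,  H_2 ≅ Z.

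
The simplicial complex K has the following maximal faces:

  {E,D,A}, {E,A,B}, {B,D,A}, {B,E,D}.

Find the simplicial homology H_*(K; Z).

We work with the vertex ordering A < B < D < E. The simplices of K, each written with vertices in increasing order, are:

  0-simplices (4): A, B, D, E
  1-simplices (6): AB, AD, AE, BD, BE, DE
  2-simplices (4): ABD, ABE, ADE, BDE

Hence C_0 ≅ Z^4, C_1 ≅ Z^6, C_2 ≅ Z^4.

∂_1: C_1 → C_0 sends each edge [p,q] (with p < q) to q − p. For instance
  ∂AB = B − A.
This gives a 4×6 integer matrix of rank 3; reducing to Smith normal form yields diagonal entries (1,1,1).

Boundary ∂_2: C_2 → C_1 sends each 2-simplex [p,q,r] to [q,r] − [p,r] + [p,q]. For instance
  ∂ABD = BD − AD + AB,
  ∂ADE = DE − AE + AD.
As a 6×4 matrix over Z this has rank 3, with invariant factors (1,1,1).

Reading off H_k = ker ∂_k / im ∂_{k+1}:

  H_0: rank C_0 − rank ∂_1 = 4 − 3 = 1, and the invariant factors of ∂_1 are all 1, so H_0 = Z.
  H_1: rank ker ∂_1 − rank ∂_2 = (6 − 3) − 3 = 0, and the invariant factors of ∂_2 are all 1, so H_1 = 0.
  H_2: rank ker ∂_2 − rank ∂_3 = (4 − 3) − 0 = 1, and there is no ∂_3, so H_2 = Z.

As a check, the Euler characteristic is 4 − 6 + 4 = 2, which agrees with 1 − 0 + 1 = 2.

H_0 ≅ Z,  H_1 = 0,  H_2 ≅ Z.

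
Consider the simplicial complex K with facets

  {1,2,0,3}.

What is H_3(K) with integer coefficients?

Take the total order 0 < 1 < 2 < 3 on the vertex set. Then K (dimension 3) consists of the simplices:

  0-simplices (4): [0], [1], [2], [3]
  1-simplices (6): [0,1], [0,2], [0,3], [1,2], [1,3], [2,3]
  2-simplices (4): [0,1,2], [0,1,3], [0,2,3], [1,2,3]
  3-simplices (1): [0,1,2,3]

Hence C_0 ≅ Z^4, C_1 ≅ Z^6, C_2 ≅ Z^4, C_3 ≅ Z^1.

∂_1: C_1 → C_0 is given by ∂[p,q] = [q] − [p].
This gives a 4×6 integer matrix of rank 3; reducing to Smith normal form yields diagonal entries (1,1,1).

The boundary map ∂_2: C_2 → C_1 maps a triangle to the signed sum of its edges. For instance
  ∂[0,1,2] = [1,2] − [0,2] + [0,1],
  ∂[0,1,3] = [1,3] − [0,3] + [0,1].
This gives a 6×4 integer matrix of rank 3; reducing to Smith normal form yields diagonal entries (1,1,1).

∂_3: C_3 → C_2 sends each 3-simplex σ to the alternating sum Σ_i (−1)^i (σ with its i-th vertex removed). For instance
  ∂[0,1,2,3] = [1,2,3] − [0,2,3] + [0,1,3] − [0,1,2].
The 4×1 boundary matrix has rank 1 and Smith normal form diag(1).

Reading off H_k = ker ∂_k / im ∂_{k+1}:

  H_3: rank ker ∂_3 − rank ∂_4 = (1 − 1) − 0 = 0, and there is no ∂_4, so H_3 ≅ 0.

H_3 = 0.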